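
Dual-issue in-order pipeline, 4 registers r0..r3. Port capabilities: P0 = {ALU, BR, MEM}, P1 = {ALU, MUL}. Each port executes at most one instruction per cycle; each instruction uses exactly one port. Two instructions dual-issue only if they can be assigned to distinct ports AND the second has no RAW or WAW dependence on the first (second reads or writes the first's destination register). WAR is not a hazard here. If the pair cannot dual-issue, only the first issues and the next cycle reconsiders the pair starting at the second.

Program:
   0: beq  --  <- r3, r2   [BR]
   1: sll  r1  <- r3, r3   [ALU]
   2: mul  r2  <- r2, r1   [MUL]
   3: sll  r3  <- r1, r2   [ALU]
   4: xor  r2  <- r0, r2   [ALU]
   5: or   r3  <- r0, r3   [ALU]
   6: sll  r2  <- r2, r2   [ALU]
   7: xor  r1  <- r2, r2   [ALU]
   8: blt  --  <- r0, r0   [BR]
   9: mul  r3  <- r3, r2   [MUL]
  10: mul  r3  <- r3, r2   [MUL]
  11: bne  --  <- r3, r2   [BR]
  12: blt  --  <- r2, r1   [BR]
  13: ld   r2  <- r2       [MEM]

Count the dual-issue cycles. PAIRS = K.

PAIRS = 4

  cy0 -> i0/i1 (beq.BR sll.ALU) pair
  cy1 -> i2 (mul.MUL) RAW r2
  cy2 -> i3/i4 (sll.ALU xor.ALU) pair
  cy3 -> i5/i6 (or.ALU sll.ALU) pair
  cy4 -> i7/i8 (xor.ALU blt.BR) pair
  cy5 -> i9 (mul.MUL) no-port MUL/MUL
  cy6 -> i10 (mul.MUL) RAW r3
  cy7 -> i11 (bne.BR) no-port BR/BR
  cy8 -> i12 (blt.BR) no-port BR/MEM
  cy9 -> i13 (ld.MEM) tail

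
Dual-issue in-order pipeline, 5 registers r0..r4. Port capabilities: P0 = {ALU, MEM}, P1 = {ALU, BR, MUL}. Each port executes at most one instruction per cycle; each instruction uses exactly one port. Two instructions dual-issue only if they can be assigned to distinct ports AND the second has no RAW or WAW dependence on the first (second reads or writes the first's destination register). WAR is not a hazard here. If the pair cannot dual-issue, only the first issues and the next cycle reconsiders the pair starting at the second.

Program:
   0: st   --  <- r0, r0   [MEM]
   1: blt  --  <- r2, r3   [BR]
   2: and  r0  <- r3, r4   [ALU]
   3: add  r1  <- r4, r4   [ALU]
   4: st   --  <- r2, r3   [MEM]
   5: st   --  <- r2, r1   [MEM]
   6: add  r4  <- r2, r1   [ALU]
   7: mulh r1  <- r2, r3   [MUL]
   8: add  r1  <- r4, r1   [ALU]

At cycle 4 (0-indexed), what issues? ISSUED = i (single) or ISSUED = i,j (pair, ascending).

ISSUED = 7

c0: i0&i1 st blt  dual
c1: i2&i3 and add  dual
c2: i4 st  no-port MEM/MEM
c3: i5&i6 st add  dual
c4: i7 mulh  RAW+WAW r1
c5: i8 add  tail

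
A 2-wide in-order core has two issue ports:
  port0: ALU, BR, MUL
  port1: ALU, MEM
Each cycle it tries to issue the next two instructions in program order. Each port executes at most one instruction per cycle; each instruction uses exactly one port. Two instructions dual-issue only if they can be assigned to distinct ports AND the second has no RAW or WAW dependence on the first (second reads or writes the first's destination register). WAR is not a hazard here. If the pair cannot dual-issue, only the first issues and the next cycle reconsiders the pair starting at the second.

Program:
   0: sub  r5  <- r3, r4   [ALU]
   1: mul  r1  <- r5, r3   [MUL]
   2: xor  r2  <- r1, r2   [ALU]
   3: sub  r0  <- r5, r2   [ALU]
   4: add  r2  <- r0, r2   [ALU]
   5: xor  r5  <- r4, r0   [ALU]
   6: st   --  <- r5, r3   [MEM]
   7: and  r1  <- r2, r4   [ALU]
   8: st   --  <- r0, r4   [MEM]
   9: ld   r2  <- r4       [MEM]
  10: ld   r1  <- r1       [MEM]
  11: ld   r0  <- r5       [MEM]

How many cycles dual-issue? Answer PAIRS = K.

PAIRS = 2

0. sub @i0  | RAW r5
1. mul @i1  | RAW r1
2. xor @i2  | RAW r2
3. sub @i3  | RAW r0
4. add;xor @i4&i5  | dual
5. st;and @i6&i7  | dual
6. st @i8  | no-port MEM/MEM
7. ld @i9  | no-port MEM/MEM
8. ld @i10  | no-port MEM/MEM
9. ld @i11  | tail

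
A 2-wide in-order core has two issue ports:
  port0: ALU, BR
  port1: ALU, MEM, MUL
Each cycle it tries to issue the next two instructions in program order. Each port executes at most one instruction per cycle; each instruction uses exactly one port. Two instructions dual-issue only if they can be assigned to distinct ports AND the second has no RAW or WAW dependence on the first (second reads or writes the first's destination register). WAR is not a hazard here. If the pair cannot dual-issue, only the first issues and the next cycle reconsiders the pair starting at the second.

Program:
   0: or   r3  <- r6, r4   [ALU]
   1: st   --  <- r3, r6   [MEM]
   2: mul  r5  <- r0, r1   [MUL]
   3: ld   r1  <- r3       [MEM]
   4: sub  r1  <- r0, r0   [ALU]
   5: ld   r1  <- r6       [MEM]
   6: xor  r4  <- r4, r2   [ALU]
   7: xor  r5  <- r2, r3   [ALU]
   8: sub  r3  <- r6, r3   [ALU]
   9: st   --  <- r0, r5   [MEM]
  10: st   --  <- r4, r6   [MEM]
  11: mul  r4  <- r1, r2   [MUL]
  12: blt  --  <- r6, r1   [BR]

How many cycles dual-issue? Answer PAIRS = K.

  cy0 -> i0 (or.ALU) RAW r3
  cy1 -> i1 (st.MEM) no-port MEM/MUL
  cy2 -> i2 (mul.MUL) no-port MUL/MEM
  cy3 -> i3 (ld.MEM) WAW r1
  cy4 -> i4 (sub.ALU) WAW r1
  cy5 -> i5/i6 (ld.MEM;xor.ALU) dual
  cy6 -> i7/i8 (xor.ALU;sub.ALU) dual
  cy7 -> i9 (st.MEM) no-port MEM/MEM
  cy8 -> i10 (st.MEM) no-port MEM/MUL
  cy9 -> i11/i12 (mul.MUL;blt.BR) dual

PAIRS = 3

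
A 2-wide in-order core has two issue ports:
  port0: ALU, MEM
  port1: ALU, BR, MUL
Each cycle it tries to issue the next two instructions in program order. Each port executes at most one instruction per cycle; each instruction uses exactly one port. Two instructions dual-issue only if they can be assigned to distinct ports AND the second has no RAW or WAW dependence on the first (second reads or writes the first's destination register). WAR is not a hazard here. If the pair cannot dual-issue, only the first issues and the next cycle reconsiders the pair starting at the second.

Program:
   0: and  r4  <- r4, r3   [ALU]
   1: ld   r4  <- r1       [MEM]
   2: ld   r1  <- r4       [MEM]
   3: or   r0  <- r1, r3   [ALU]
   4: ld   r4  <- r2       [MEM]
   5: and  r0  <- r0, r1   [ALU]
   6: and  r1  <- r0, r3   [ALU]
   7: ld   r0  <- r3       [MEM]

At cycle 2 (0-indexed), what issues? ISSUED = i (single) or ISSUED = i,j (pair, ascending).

ISSUED = 2

[0] i0  and.ALU  -- WAW r4
[1] i1  ld.MEM  -- no-port MEM/MEM
[2] i2  ld.MEM  -- RAW r1
[3] i3+i4  or.ALU+ld.MEM  -- 2-wide
[4] i5  and.ALU  -- RAW r0
[5] i6+i7  and.ALU+ld.MEM  -- 2-wide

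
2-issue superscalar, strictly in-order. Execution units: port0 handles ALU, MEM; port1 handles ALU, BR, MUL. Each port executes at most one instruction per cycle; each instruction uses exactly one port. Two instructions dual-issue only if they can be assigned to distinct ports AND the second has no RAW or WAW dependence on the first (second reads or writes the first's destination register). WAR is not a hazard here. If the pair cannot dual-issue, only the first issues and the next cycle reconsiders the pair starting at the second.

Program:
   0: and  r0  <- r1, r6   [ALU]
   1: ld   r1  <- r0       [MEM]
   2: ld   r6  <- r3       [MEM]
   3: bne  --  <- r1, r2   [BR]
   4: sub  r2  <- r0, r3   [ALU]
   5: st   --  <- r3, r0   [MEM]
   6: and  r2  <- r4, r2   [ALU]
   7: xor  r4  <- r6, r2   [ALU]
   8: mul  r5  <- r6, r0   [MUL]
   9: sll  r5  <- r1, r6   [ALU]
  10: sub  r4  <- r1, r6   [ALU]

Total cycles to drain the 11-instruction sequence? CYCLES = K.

[0] i0  and.ALU  -- RAW r0
[1] i1  ld.MEM  -- no-port MEM/MEM
[2] i2&i3  ld.MEM;bne.BR  -- dual
[3] i4&i5  sub.ALU;st.MEM  -- dual
[4] i6  and.ALU  -- RAW r2
[5] i7&i8  xor.ALU;mul.MUL  -- dual
[6] i9&i10  sll.ALU;sub.ALU  -- dual

CYCLES = 7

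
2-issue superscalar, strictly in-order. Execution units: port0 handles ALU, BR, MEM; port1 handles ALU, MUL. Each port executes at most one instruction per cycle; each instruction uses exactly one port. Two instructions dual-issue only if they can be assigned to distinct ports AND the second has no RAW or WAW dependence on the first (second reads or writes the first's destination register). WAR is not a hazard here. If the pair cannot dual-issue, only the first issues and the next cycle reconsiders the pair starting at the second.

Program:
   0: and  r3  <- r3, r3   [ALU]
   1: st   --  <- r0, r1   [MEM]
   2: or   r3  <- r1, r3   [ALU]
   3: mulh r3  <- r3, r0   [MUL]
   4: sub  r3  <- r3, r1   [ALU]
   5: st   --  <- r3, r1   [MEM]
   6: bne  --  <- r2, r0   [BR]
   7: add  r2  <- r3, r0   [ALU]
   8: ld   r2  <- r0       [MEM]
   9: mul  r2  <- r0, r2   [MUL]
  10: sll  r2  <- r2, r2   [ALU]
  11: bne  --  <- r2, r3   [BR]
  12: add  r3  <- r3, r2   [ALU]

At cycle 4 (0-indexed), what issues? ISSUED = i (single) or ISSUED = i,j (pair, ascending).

#0 head=0: and/st i0&i1 2-wide
#1 head=2: or i2 RAW+WAW r3
#2 head=3: mulh i3 RAW+WAW r3
#3 head=4: sub i4 RAW r3
#4 head=5: st i5 no-port MEM/BR
#5 head=6: bne/add i6&i7 2-wide
#6 head=8: ld i8 RAW+WAW r2
#7 head=9: mul i9 RAW+WAW r2
#8 head=10: sll i10 RAW r2
#9 head=11: bne/add i11&i12 2-wide

ISSUED = 5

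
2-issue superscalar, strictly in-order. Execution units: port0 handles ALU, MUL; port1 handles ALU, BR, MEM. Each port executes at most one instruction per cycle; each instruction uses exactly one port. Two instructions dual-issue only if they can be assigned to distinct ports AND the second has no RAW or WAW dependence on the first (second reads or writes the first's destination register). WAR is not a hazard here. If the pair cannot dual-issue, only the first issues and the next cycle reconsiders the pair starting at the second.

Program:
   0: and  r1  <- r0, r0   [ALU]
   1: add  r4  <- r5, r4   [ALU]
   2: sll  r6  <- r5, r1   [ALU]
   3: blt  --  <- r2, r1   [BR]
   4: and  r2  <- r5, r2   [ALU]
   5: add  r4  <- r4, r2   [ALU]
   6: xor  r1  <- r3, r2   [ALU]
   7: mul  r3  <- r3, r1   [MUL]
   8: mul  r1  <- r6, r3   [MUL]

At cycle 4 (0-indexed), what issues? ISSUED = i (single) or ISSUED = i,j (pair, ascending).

[0] i0&i1  and.ALU add.ALU  -- pair
[1] i2&i3  sll.ALU blt.BR  -- pair
[2] i4  and.ALU  -- RAW r2
[3] i5&i6  add.ALU xor.ALU  -- pair
[4] i7  mul.MUL  -- no-port MUL/MUL
[5] i8  mul.MUL  -- tail

ISSUED = 7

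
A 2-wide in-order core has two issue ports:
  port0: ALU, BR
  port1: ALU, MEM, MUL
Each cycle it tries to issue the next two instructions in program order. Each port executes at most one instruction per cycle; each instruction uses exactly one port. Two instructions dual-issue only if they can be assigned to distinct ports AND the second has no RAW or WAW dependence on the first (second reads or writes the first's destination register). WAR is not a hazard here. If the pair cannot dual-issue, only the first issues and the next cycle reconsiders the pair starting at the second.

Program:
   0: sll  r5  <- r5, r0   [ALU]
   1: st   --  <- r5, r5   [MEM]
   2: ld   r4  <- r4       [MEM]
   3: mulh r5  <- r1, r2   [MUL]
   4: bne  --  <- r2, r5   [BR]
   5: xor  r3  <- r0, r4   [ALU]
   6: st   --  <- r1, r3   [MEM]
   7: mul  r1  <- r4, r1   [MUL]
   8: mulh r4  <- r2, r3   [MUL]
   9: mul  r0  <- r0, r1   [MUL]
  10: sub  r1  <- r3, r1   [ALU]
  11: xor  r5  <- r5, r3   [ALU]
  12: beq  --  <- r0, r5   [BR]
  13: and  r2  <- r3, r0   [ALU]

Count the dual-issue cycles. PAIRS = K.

PAIRS = 3

#0 head=0: sll i0 RAW r5
#1 head=1: st i1 no-port MEM/MEM
#2 head=2: ld i2 no-port MEM/MUL
#3 head=3: mulh i3 RAW r5
#4 head=4: bne;xor i4,i5 2-wide
#5 head=6: st i6 no-port MEM/MUL
#6 head=7: mul i7 no-port MUL/MUL
#7 head=8: mulh i8 no-port MUL/MUL
#8 head=9: mul;sub i9,i10 2-wide
#9 head=11: xor i11 RAW r5
#10 head=12: beq;and i12,i13 2-wide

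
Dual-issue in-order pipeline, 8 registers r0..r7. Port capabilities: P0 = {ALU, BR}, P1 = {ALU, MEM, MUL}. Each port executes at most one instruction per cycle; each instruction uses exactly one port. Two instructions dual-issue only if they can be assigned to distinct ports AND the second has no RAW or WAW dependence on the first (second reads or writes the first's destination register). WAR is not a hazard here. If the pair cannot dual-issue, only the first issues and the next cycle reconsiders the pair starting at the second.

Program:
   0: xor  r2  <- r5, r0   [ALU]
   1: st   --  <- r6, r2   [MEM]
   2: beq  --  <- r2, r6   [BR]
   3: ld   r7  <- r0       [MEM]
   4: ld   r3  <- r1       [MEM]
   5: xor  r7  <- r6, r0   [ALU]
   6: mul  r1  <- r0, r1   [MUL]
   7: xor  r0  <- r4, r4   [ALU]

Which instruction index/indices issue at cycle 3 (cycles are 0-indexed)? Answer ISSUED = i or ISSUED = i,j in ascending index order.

c0: i0 xor  RAW r2
c1: i1/i2 st+beq  dual
c2: i3 ld  no-port MEM/MEM
c3: i4/i5 ld+xor  dual
c4: i6/i7 mul+xor  dual

ISSUED = 4,5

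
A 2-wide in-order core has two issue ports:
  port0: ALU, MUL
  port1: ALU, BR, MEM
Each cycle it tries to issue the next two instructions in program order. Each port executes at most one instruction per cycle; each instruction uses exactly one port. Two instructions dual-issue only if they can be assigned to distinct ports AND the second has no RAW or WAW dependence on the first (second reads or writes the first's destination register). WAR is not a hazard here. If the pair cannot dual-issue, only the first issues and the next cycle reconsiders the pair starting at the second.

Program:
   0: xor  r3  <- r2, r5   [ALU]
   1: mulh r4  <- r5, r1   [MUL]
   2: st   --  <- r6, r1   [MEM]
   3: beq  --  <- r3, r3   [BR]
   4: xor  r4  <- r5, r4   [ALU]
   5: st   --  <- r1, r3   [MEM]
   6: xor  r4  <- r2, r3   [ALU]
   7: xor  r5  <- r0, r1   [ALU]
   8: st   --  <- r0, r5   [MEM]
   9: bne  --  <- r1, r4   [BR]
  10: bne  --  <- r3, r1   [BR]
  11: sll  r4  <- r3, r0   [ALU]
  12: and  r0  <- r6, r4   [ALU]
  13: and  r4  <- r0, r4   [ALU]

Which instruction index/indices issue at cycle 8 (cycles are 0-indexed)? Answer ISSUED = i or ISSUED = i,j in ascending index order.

ISSUED = 12

[0] i0,i1  xor/mulh  -- 2-wide
[1] i2  st  -- no-port MEM/BR
[2] i3,i4  beq/xor  -- 2-wide
[3] i5,i6  st/xor  -- 2-wide
[4] i7  xor  -- RAW r5
[5] i8  st  -- no-port MEM/BR
[6] i9  bne  -- no-port BR/BR
[7] i10,i11  bne/sll  -- 2-wide
[8] i12  and  -- RAW r0
[9] i13  and  -- tail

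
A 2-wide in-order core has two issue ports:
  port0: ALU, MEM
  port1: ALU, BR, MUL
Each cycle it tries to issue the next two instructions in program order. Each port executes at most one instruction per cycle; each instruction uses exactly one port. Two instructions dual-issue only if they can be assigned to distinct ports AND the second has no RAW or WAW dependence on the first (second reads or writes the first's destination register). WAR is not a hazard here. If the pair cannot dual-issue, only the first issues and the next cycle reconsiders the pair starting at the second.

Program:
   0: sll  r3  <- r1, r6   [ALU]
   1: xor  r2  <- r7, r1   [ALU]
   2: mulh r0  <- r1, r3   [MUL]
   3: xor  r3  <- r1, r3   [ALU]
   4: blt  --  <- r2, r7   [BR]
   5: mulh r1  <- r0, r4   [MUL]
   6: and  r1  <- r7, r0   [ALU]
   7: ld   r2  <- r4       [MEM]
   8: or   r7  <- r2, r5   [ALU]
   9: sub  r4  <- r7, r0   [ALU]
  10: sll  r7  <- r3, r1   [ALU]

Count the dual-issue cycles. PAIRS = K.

PAIRS = 4

#0 head=0: sll.ALU+xor.ALU i0&i1 2-wide
#1 head=2: mulh.MUL+xor.ALU i2&i3 2-wide
#2 head=4: blt.BR i4 no-port BR/MUL
#3 head=5: mulh.MUL i5 WAW r1
#4 head=6: and.ALU+ld.MEM i6&i7 2-wide
#5 head=8: or.ALU i8 RAW r7
#6 head=9: sub.ALU+sll.ALU i9&i10 2-wide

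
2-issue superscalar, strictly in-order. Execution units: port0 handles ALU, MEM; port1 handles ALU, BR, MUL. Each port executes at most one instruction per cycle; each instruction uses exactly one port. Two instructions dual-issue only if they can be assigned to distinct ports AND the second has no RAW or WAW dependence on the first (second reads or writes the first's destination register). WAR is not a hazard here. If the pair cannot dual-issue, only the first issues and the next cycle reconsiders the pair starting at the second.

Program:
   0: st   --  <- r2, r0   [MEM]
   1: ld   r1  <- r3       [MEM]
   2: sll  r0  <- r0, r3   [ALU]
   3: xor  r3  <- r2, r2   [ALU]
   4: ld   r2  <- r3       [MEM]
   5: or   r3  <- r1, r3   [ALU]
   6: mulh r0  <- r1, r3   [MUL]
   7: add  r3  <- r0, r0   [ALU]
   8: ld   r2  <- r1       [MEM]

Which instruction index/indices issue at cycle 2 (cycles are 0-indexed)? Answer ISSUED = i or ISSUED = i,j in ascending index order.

[0] i0  st  -- no-port MEM/MEM
[1] i1/i2  ld+sll  -- pair
[2] i3  xor  -- RAW r3
[3] i4/i5  ld+or  -- pair
[4] i6  mulh  -- RAW r0
[5] i7/i8  add+ld  -- pair

ISSUED = 3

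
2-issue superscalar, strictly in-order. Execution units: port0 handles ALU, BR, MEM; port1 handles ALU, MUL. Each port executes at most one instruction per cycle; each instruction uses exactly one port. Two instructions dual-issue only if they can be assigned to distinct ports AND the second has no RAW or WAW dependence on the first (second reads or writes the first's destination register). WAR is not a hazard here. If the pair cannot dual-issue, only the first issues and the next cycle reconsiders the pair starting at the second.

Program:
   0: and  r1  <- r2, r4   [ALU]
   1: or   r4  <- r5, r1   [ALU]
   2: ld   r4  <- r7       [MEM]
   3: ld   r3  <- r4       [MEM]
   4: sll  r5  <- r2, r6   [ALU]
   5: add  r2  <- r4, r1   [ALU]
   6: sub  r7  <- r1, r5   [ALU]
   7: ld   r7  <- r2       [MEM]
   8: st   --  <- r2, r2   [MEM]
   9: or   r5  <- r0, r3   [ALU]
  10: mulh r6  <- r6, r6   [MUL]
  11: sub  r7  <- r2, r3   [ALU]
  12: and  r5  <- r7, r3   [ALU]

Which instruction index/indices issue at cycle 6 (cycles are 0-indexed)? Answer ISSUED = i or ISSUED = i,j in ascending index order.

#0 head=0: and.ALU i0 RAW r1
#1 head=1: or.ALU i1 WAW r4
#2 head=2: ld.MEM i2 no-port MEM/MEM
#3 head=3: ld.MEM+sll.ALU i3+i4 pair
#4 head=5: add.ALU+sub.ALU i5+i6 pair
#5 head=7: ld.MEM i7 no-port MEM/MEM
#6 head=8: st.MEM+or.ALU i8+i9 pair
#7 head=10: mulh.MUL+sub.ALU i10+i11 pair
#8 head=12: and.ALU i12 tail

ISSUED = 8,9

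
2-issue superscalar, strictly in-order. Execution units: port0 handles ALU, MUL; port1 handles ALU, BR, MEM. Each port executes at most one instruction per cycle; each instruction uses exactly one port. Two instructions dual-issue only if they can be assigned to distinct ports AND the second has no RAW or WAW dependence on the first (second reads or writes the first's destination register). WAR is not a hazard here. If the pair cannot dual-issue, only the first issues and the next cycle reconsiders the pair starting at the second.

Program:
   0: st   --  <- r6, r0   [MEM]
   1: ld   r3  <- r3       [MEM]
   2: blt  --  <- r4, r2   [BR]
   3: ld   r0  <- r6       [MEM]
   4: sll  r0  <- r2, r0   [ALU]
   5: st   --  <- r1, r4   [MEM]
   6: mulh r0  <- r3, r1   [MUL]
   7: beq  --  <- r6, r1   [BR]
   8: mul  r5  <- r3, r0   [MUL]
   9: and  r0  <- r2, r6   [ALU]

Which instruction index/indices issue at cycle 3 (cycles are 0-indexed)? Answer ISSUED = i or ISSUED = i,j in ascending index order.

[0] i0  st  -- no-port MEM/MEM
[1] i1  ld  -- no-port MEM/BR
[2] i2  blt  -- no-port BR/MEM
[3] i3  ld  -- RAW+WAW r0
[4] i4&i5  sll/st  -- 2-wide
[5] i6&i7  mulh/beq  -- 2-wide
[6] i8&i9  mul/and  -- 2-wide

ISSUED = 3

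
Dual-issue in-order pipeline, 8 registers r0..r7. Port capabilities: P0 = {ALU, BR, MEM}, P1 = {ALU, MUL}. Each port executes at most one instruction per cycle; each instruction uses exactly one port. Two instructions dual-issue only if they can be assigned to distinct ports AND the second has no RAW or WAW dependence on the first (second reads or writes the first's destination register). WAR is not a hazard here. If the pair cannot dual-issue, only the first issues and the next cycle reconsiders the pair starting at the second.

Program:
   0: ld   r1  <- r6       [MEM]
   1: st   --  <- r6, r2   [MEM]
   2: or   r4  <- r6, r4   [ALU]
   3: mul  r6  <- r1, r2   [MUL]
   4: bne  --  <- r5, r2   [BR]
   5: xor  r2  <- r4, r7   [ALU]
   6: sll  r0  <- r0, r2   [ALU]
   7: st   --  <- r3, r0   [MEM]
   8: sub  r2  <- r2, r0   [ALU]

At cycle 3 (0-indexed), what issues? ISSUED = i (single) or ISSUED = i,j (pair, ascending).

c0: i0 ld.MEM  no-port MEM/MEM
c1: i1,i2 st.MEM or.ALU  pair
c2: i3,i4 mul.MUL bne.BR  pair
c3: i5 xor.ALU  RAW r2
c4: i6 sll.ALU  RAW r0
c5: i7,i8 st.MEM sub.ALU  pair

ISSUED = 5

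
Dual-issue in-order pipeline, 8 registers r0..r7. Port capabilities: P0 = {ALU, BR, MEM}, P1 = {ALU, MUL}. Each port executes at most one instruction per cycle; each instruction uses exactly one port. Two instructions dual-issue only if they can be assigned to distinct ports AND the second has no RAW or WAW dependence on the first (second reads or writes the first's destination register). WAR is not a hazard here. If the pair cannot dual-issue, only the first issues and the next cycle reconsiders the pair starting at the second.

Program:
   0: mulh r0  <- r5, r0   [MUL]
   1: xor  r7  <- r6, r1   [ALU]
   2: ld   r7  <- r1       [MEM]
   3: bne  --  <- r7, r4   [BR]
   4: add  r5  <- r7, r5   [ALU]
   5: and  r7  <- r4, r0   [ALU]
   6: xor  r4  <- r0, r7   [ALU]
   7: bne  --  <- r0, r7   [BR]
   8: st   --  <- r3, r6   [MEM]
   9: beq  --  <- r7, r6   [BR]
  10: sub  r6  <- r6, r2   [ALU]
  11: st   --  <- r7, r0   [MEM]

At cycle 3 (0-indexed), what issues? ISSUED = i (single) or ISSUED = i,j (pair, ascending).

c0: i0+i1 mulh.MUL/xor.ALU  dual
c1: i2 ld.MEM  no-port MEM/BR
c2: i3+i4 bne.BR/add.ALU  dual
c3: i5 and.ALU  RAW r7
c4: i6+i7 xor.ALU/bne.BR  dual
c5: i8 st.MEM  no-port MEM/BR
c6: i9+i10 beq.BR/sub.ALU  dual
c7: i11 st.MEM  tail

ISSUED = 5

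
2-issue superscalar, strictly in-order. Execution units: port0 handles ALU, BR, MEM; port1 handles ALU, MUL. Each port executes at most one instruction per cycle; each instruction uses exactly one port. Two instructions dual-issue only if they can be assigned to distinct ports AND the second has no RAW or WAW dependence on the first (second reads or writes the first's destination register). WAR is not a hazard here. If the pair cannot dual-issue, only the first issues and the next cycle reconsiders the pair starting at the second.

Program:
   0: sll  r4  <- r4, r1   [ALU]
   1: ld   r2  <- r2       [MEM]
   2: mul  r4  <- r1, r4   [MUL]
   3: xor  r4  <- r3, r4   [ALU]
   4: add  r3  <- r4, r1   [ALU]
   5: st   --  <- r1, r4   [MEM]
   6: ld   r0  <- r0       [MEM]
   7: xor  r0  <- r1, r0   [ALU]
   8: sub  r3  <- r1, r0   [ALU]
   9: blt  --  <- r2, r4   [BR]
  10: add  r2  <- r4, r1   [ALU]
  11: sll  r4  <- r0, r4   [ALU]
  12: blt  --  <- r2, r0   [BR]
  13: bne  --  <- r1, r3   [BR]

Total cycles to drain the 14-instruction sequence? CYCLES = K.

c0: i0,i1 sll+ld  dual
c1: i2 mul  RAW+WAW r4
c2: i3 xor  RAW r4
c3: i4,i5 add+st  dual
c4: i6 ld  RAW+WAW r0
c5: i7 xor  RAW r0
c6: i8,i9 sub+blt  dual
c7: i10,i11 add+sll  dual
c8: i12 blt  no-port BR/BR
c9: i13 bne  tail

CYCLES = 10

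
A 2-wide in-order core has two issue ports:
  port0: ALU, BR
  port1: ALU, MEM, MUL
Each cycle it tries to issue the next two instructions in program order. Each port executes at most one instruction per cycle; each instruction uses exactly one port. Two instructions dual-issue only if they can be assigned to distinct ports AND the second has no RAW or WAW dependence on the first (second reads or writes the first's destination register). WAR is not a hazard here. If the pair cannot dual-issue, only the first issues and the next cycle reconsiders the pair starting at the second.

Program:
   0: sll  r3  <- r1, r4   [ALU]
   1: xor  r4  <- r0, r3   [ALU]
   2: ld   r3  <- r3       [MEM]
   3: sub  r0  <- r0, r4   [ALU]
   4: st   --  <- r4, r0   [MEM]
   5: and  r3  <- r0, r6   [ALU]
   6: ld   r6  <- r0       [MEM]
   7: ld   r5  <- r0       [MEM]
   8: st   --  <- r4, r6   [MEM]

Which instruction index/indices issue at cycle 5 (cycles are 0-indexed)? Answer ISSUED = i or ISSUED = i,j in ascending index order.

#0 head=0: sll i0 RAW r3
#1 head=1: xor/ld i1,i2 2-wide
#2 head=3: sub i3 RAW r0
#3 head=4: st/and i4,i5 2-wide
#4 head=6: ld i6 no-port MEM/MEM
#5 head=7: ld i7 no-port MEM/MEM
#6 head=8: st i8 tail

ISSUED = 7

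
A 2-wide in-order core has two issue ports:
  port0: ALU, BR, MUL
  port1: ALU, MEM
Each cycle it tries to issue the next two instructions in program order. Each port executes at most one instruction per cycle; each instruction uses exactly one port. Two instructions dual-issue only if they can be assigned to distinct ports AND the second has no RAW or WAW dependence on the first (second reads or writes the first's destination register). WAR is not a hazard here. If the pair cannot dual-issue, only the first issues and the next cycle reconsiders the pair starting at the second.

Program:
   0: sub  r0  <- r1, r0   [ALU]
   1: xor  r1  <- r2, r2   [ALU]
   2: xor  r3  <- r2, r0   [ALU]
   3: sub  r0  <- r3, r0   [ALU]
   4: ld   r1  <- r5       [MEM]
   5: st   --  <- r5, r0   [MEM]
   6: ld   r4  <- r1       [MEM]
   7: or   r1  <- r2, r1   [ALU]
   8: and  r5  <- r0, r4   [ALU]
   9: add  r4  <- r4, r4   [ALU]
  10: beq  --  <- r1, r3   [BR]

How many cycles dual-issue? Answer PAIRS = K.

PAIRS = 4

t=0 i0&i1:sub.ALU+xor.ALU ; 2-wide
t=1 i2:xor.ALU ; RAW r3
t=2 i3&i4:sub.ALU+ld.MEM ; 2-wide
t=3 i5:st.MEM ; no-port MEM/MEM
t=4 i6&i7:ld.MEM+or.ALU ; 2-wide
t=5 i8&i9:and.ALU+add.ALU ; 2-wide
t=6 i10:beq.BR ; tail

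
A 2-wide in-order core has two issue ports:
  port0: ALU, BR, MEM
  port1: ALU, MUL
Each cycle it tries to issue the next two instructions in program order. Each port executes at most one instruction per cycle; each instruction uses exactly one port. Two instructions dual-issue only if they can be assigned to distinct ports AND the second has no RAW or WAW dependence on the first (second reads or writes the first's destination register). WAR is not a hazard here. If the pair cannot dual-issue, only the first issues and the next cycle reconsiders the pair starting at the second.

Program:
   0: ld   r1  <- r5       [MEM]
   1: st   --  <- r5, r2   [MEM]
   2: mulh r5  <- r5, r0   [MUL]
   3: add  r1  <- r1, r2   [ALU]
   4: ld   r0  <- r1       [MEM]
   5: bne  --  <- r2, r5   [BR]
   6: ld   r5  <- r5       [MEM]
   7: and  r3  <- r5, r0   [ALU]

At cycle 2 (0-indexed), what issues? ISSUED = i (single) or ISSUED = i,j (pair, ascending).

ISSUED = 3

0. ld @i0  | no-port MEM/MEM
1. st;mulh @i1&i2  | pair
2. add @i3  | RAW r1
3. ld @i4  | no-port MEM/BR
4. bne @i5  | no-port BR/MEM
5. ld @i6  | RAW r5
6. and @i7  | tail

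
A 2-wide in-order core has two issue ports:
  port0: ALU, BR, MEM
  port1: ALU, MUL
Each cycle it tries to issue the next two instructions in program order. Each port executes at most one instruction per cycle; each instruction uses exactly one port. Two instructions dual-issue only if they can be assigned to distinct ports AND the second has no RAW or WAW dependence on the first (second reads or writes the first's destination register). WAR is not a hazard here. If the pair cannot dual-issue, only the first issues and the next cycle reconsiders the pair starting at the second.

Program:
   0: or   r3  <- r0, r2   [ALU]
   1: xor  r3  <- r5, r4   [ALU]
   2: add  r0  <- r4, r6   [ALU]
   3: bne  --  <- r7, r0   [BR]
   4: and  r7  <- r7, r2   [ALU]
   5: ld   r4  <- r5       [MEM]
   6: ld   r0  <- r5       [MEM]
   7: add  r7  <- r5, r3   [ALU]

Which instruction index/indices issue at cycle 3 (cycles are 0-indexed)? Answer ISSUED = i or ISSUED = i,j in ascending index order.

#0 head=0: or.ALU i0 WAW r3
#1 head=1: xor.ALU/add.ALU i1,i2 2-wide
#2 head=3: bne.BR/and.ALU i3,i4 2-wide
#3 head=5: ld.MEM i5 no-port MEM/MEM
#4 head=6: ld.MEM/add.ALU i6,i7 2-wide

ISSUED = 5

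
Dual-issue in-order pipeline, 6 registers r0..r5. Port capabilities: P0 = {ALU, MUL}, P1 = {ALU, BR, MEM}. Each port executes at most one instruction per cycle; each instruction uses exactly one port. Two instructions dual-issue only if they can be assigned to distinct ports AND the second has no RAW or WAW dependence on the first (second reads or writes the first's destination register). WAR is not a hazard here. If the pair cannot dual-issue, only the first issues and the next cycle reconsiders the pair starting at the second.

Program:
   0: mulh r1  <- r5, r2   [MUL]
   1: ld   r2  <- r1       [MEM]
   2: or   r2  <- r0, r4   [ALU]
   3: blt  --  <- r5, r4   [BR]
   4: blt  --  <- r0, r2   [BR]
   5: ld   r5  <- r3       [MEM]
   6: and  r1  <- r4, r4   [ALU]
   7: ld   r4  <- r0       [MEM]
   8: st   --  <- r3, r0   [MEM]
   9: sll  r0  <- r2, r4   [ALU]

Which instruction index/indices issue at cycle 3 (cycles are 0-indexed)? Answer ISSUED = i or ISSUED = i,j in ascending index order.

0. mulh.MUL @i0  | RAW r1
1. ld.MEM @i1  | WAW r2
2. or.ALU/blt.BR @i2+i3  | dual
3. blt.BR @i4  | no-port BR/MEM
4. ld.MEM/and.ALU @i5+i6  | dual
5. ld.MEM @i7  | no-port MEM/MEM
6. st.MEM/sll.ALU @i8+i9  | dual

ISSUED = 4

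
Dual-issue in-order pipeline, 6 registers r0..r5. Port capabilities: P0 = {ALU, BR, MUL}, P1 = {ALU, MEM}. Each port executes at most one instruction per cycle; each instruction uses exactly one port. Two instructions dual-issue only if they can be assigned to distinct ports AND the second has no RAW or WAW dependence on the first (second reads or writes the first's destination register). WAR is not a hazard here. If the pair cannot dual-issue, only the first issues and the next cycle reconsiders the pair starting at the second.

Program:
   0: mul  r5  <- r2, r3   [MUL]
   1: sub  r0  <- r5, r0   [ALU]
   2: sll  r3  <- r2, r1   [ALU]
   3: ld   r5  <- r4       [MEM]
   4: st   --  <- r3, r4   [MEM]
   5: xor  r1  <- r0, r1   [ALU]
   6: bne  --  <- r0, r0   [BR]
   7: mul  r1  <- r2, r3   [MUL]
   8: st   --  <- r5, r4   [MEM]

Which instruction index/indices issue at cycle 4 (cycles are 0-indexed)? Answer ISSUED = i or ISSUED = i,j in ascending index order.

ISSUED = 6

c0: i0 mul.MUL  RAW r5
c1: i1+i2 sub.ALU+sll.ALU  pair
c2: i3 ld.MEM  no-port MEM/MEM
c3: i4+i5 st.MEM+xor.ALU  pair
c4: i6 bne.BR  no-port BR/MUL
c5: i7+i8 mul.MUL+st.MEM  pair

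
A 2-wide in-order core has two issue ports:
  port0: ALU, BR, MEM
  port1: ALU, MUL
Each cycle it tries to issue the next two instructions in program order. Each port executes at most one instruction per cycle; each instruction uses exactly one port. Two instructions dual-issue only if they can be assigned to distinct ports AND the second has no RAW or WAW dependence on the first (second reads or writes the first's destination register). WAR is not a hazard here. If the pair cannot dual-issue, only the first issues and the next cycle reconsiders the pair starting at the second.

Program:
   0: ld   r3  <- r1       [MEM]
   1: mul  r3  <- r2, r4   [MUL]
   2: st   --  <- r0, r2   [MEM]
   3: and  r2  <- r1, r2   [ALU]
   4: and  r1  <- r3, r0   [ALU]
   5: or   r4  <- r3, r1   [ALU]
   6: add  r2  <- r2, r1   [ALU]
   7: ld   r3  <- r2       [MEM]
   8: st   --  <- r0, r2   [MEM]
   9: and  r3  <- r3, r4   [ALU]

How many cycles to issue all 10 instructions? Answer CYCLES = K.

CYCLES = 6

c0: i0 ld.MEM  WAW r3
c1: i1,i2 mul.MUL;st.MEM  pair
c2: i3,i4 and.ALU;and.ALU  pair
c3: i5,i6 or.ALU;add.ALU  pair
c4: i7 ld.MEM  no-port MEM/MEM
c5: i8,i9 st.MEM;and.ALU  pair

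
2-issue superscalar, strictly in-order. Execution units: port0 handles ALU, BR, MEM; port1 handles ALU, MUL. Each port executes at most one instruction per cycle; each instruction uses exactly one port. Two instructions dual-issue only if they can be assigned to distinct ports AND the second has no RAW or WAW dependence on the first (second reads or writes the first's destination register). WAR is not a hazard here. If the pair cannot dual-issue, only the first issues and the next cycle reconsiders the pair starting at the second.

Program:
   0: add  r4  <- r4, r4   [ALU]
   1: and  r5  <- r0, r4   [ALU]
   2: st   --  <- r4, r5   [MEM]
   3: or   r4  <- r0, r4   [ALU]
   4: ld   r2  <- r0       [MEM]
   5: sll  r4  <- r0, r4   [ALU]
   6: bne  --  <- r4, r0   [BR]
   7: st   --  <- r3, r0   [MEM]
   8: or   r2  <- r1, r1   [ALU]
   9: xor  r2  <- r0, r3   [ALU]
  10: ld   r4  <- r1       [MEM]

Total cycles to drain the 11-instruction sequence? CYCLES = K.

CYCLES = 7

t=0 i0:add.ALU ; RAW r4
t=1 i1:and.ALU ; RAW r5
t=2 i2,i3:st.MEM or.ALU ; dual
t=3 i4,i5:ld.MEM sll.ALU ; dual
t=4 i6:bne.BR ; no-port BR/MEM
t=5 i7,i8:st.MEM or.ALU ; dual
t=6 i9,i10:xor.ALU ld.MEM ; dual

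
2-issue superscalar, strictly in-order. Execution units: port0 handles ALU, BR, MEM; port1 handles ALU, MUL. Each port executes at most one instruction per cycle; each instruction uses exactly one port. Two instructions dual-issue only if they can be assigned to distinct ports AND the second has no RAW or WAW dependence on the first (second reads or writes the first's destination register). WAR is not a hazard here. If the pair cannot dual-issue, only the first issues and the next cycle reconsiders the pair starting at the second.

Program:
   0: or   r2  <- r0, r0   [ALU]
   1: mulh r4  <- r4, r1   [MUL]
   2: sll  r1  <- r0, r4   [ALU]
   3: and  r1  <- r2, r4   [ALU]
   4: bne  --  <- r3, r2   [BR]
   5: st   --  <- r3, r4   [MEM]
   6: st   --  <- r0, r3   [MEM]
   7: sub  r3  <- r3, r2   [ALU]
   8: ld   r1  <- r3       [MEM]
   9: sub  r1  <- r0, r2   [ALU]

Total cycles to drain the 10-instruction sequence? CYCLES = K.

CYCLES = 7

[0] i0+i1  or mulh  -- 2-wide
[1] i2  sll  -- WAW r1
[2] i3+i4  and bne  -- 2-wide
[3] i5  st  -- no-port MEM/MEM
[4] i6+i7  st sub  -- 2-wide
[5] i8  ld  -- WAW r1
[6] i9  sub  -- tail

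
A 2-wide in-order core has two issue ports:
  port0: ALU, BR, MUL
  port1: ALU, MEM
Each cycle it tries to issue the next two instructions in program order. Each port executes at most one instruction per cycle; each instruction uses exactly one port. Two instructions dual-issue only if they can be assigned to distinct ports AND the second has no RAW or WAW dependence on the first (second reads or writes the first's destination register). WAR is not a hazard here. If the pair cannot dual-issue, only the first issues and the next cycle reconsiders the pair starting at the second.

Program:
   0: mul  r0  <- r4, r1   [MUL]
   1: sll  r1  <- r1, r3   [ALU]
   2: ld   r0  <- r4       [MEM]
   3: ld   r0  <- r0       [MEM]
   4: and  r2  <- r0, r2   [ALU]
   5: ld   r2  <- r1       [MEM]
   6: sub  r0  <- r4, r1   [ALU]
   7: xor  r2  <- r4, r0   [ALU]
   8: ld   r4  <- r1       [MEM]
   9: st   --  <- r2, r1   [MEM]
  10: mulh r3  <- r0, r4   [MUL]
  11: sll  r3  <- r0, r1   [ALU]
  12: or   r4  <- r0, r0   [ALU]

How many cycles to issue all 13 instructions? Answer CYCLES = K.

#0 head=0: mul.MUL/sll.ALU i0&i1 dual
#1 head=2: ld.MEM i2 no-port MEM/MEM
#2 head=3: ld.MEM i3 RAW r0
#3 head=4: and.ALU i4 WAW r2
#4 head=5: ld.MEM/sub.ALU i5&i6 dual
#5 head=7: xor.ALU/ld.MEM i7&i8 dual
#6 head=9: st.MEM/mulh.MUL i9&i10 dual
#7 head=11: sll.ALU/or.ALU i11&i12 dual

CYCLES = 8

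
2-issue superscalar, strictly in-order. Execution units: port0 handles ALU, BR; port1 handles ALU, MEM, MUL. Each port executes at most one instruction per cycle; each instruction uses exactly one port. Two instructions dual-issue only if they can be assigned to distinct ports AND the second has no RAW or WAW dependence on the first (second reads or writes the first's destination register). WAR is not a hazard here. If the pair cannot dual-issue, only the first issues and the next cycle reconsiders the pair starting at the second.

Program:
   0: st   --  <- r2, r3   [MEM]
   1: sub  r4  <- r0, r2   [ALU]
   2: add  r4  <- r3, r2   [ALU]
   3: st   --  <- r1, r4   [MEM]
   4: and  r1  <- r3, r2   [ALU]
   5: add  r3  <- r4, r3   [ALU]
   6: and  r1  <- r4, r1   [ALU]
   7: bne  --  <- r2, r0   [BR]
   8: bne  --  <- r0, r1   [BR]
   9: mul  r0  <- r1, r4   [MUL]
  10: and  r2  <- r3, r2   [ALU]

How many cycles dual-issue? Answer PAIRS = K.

  cy0 -> i0/i1 (st/sub) 2-wide
  cy1 -> i2 (add) RAW r4
  cy2 -> i3/i4 (st/and) 2-wide
  cy3 -> i5/i6 (add/and) 2-wide
  cy4 -> i7 (bne) no-port BR/BR
  cy5 -> i8/i9 (bne/mul) 2-wide
  cy6 -> i10 (and) tail

PAIRS = 4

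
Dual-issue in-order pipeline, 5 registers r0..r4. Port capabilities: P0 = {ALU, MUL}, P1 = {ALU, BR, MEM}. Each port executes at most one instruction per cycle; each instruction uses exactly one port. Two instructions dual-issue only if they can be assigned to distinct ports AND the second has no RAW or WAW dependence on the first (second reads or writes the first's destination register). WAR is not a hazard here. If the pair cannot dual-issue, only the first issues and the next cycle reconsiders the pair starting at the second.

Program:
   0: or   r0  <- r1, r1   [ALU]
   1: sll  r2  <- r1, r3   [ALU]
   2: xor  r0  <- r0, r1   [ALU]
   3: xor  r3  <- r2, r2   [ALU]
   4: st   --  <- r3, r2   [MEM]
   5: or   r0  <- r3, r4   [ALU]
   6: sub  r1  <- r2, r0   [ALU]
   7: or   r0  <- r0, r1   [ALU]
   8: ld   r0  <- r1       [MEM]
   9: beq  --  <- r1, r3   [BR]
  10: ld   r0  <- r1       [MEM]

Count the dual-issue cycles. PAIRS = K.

t=0 i0/i1:or.ALU+sll.ALU ; 2-wide
t=1 i2/i3:xor.ALU+xor.ALU ; 2-wide
t=2 i4/i5:st.MEM+or.ALU ; 2-wide
t=3 i6:sub.ALU ; RAW r1
t=4 i7:or.ALU ; WAW r0
t=5 i8:ld.MEM ; no-port MEM/BR
t=6 i9:beq.BR ; no-port BR/MEM
t=7 i10:ld.MEM ; tail

PAIRS = 3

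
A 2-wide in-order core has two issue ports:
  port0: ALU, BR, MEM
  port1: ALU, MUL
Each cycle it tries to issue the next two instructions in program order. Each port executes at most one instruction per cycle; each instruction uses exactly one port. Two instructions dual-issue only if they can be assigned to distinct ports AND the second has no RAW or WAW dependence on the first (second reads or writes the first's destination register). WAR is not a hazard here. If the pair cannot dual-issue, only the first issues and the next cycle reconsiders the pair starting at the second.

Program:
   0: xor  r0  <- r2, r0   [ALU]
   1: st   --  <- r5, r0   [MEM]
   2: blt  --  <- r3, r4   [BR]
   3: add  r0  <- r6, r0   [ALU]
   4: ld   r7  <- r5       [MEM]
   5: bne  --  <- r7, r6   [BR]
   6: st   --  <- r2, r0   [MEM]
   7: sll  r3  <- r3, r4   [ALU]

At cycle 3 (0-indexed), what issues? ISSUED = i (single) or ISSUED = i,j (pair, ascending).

c0: i0 xor  RAW r0
c1: i1 st  no-port MEM/BR
c2: i2/i3 blt;add  2-wide
c3: i4 ld  no-port MEM/BR
c4: i5 bne  no-port BR/MEM
c5: i6/i7 st;sll  2-wide

ISSUED = 4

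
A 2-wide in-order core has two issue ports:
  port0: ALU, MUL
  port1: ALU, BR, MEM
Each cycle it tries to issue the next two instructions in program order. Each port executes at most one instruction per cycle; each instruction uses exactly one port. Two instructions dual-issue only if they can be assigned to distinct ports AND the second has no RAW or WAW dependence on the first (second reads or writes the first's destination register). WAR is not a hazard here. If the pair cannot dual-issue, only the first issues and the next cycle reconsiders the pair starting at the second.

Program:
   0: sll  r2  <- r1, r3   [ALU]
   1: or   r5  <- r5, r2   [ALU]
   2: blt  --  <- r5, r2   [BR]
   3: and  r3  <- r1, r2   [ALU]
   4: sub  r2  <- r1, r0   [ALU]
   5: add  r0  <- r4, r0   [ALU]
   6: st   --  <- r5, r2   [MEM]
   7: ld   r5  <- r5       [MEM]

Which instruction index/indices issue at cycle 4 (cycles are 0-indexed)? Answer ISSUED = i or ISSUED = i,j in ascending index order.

  cy0 -> i0 (sll.ALU) RAW r2
  cy1 -> i1 (or.ALU) RAW r5
  cy2 -> i2,i3 (blt.BR+and.ALU) dual
  cy3 -> i4,i5 (sub.ALU+add.ALU) dual
  cy4 -> i6 (st.MEM) no-port MEM/MEM
  cy5 -> i7 (ld.MEM) tail

ISSUED = 6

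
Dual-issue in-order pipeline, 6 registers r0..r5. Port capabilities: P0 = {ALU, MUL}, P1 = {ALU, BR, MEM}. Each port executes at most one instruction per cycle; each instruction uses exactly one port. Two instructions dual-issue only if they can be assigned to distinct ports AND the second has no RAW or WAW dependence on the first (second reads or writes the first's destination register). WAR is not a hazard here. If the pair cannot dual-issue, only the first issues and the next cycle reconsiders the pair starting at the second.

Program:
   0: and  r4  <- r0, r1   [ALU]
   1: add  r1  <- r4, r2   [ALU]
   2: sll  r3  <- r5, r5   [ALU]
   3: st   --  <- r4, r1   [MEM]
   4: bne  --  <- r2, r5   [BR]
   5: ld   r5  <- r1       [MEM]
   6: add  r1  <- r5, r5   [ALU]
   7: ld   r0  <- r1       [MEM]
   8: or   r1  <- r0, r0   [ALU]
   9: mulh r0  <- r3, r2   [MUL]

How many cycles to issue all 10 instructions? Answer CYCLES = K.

#0 head=0: and.ALU i0 RAW r4
#1 head=1: add.ALU;sll.ALU i1+i2 dual
#2 head=3: st.MEM i3 no-port MEM/BR
#3 head=4: bne.BR i4 no-port BR/MEM
#4 head=5: ld.MEM i5 RAW r5
#5 head=6: add.ALU i6 RAW r1
#6 head=7: ld.MEM i7 RAW r0
#7 head=8: or.ALU;mulh.MUL i8+i9 dual

CYCLES = 8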